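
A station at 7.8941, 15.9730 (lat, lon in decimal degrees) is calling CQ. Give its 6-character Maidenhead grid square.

JJ77xv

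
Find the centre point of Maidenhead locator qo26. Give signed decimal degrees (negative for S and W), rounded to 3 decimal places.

Field Q=16, O=14: +16·20° lon, +14·10° lat → SW at lon 140°, lat 50°.
Square 2, 6: +2·2° lon, +6·1° lat → SW at lon 144°, lat 56°.
Cell spans 2° lon × 1° lat. Centre is SW corner plus half of each.
latitude 56.500, longitude 145.000.

56.500, 145.000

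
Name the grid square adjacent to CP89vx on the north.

CQ80va

Latitude subsquare x = 23; +1 → 24, wraps to 0 = a, carry into square.
Latitude square 9; +1 → 10, wraps to 0, carry into field.
Latitude field P = 15; +1 → 16 = Q.
The longitude characters are unchanged.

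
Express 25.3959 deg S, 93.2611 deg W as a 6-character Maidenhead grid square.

EG34io

Offset from 180°W / 90°S: lon 86.7389°, lat 64.6041°.
Field: 86.7389/20 → 4 → E, 64.6041/10 → 6 → G; chars EG.
Square: 6.7389/2 → 3, 4.6041/1 → 4; chars 34.
Subsquare: 0.7389/0.0833333 → 8 → i, 0.6041/0.0416667 → 14 → o; chars io.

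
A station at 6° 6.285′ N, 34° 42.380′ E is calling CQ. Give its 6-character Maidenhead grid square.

Add 180° to longitude and 90° to latitude: 214.7063, 96.1047.
Field: lon ⌊214.7063/20⌋ = 10 → K; lat ⌊96.1047/10⌋ = 9 → J.
Square: lon ⌊14.7063/2⌋ = 7; lat ⌊6.1047/1⌋ = 6.
Subsquare: lon ⌊0.7063/0.0833333⌋ = 8 → i; lat ⌊0.1047/0.0416667⌋ = 2 → c.

KJ76ic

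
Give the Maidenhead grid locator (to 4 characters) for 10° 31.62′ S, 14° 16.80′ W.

IH29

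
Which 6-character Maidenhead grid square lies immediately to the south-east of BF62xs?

BF72ar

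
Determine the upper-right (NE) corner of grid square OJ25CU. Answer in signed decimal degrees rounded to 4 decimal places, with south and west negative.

5.8750, 104.2500

Field O=14, J=9: +14·20° lon, +9·10° lat → SW at lon 100°, lat 0°.
Square 2, 5: +2·2° lon, +5·1° lat → SW at lon 104°, lat 5°.
Subsquare c=2, u=20: +2·0.0833333° lon, +20·0.0416667° lat → SW at lon 104.167°, lat 5.83333°.
Cell spans 0.0833333° lon × 0.0416667° lat. NE corner is SW corner plus one full cell.
latitude 5.8750, longitude 104.2500.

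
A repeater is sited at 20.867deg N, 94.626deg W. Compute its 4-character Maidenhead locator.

Shift to the Maidenhead origin (180°W, 90°S): lon 85.37, lat 110.87.
Field: 85.37/20 → 4 → E, 110.87/10 → 11 → L; chars EL.
Square: 5.37/2 → 2, 0.87/1 → 0; chars 20.

EL20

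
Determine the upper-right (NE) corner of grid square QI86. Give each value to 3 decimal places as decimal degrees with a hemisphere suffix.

3.000° S, 158.000° E

Field Q=16, I=8: +16·20° lon, +8·10° lat → SW at lon 140°, lat -10°.
Square 8, 6: +8·2° lon, +6·1° lat → SW at lon 156°, lat -4°.
Cell spans 2° lon × 1° lat. NE corner is SW corner plus one full cell.
latitude 3.000° S, longitude 158.000° E.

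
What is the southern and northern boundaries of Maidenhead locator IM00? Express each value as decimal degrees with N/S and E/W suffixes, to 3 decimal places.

30.000° N, 31.000° N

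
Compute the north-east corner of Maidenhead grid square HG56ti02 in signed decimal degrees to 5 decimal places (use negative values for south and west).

-23.65417, -28.40833

Field H=7, G=6: +7·20° lon, +6·10° lat → SW at lon -40°, lat -30°.
Square 5, 6: +5·2° lon, +6·1° lat → SW at lon -30°, lat -24°.
Subsquare t=19, i=8: +19·0.0833333° lon, +8·0.0416667° lat → SW at lon -28.4167°, lat -23.6667°.
Extended square 0, 2: +0·0.00833333° lon, +2·0.00416667° lat → SW at lon -28.4167°, lat -23.6583°.
Cell spans 0.00833333° lon × 0.00416667° lat. NE corner is SW corner plus one full cell.
latitude -23.65417, longitude -28.40833.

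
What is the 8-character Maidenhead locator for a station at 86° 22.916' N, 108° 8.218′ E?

OR46bj61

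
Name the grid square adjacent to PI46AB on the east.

PI46bb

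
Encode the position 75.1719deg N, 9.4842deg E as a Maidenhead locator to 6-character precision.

JQ45re

Offset from 180°W / 90°S: lon 189.4842°, lat 165.1719°.
Field: 189.4842/20 → 9 → J, 165.1719/10 → 16 → Q; chars JQ.
Square: 9.4842/2 → 4, 5.1719/1 → 5; chars 45.
Subsquare: 1.4842/0.0833333 → 17 → r, 0.1719/0.0416667 → 4 → e; chars re.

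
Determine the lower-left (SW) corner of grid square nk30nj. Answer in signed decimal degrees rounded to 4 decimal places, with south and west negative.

10.3750, 87.0833

Field N=13, K=10: +13·20° lon, +10·10° lat → SW at lon 80°, lat 10°.
Square 3, 0: +3·2° lon, +0·1° lat → SW at lon 86°, lat 10°.
Subsquare n=13, j=9: +13·0.0833333° lon, +9·0.0416667° lat → SW at lon 87.0833°, lat 10.375°.
latitude 10.3750, longitude 87.0833.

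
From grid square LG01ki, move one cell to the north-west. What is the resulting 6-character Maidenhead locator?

LG01jj

Longitude subsquare k = 10; −1 → 9 = j.
Latitude subsquare i = 8; +1 → 9 = j.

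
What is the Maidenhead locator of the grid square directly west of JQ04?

IQ94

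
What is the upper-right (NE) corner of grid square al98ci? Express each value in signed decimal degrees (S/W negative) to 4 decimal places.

Field A=0, L=11: +0·20° lon, +11·10° lat → SW at lon -180°, lat 20°.
Square 9, 8: +9·2° lon, +8·1° lat → SW at lon -162°, lat 28°.
Subsquare c=2, i=8: +2·0.0833333° lon, +8·0.0416667° lat → SW at lon -161.833°, lat 28.3333°.
Cell spans 0.0833333° lon × 0.0416667° lat. NE corner is SW corner plus one full cell.
latitude 28.3750, longitude -161.7500.

28.3750, -161.7500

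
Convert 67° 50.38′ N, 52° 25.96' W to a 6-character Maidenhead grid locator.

GP37su

Add 180° to longitude and 90° to latitude: 127.5673, 157.8397.
Field: 127.5673/20 → 6 → G, 157.8397/10 → 15 → P; chars GP.
Square: 7.5673/2 → 3, 7.8397/1 → 7; chars 37.
Subsquare: 1.5673/0.0833333 → 18 → s, 0.8397/0.0416667 → 20 → u; chars su.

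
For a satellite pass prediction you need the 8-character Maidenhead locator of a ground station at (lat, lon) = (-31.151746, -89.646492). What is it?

Add 180° to longitude and 90° to latitude: 90.35351, 58.84825.
Field: 90.35351/20 → 4 → E, 58.84825/10 → 5 → F; chars EF.
Square: 10.35351/2 → 5, 8.84825/1 → 8; chars 58.
Subsquare: 0.35351/0.0833333 → 4 → e, 0.84825/0.0416667 → 20 → u; chars eu.
Extended square: 0.02017/0.00833333 → 2, 0.01492/0.00416667 → 3; chars 23.

EF58eu23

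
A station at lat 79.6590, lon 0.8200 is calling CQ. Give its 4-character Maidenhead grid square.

JQ09

Add 180° to longitude and 90° to latitude: 180.82, 169.66.
Field (20°×10°, letters A–R): lon ⌊180.82/20⌋ = 9 → J; lat ⌊169.66/10⌋ = 16 → Q.
Square (2°×1°, digits 0–9): lon ⌊0.82/2⌋ = 0; lat ⌊9.66/1⌋ = 9.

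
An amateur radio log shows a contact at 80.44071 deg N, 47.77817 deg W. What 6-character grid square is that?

GR60ck

Shift to the Maidenhead origin (180°W, 90°S): lon 132.2218, lat 170.4407.
Field: lon ⌊132.2218/20⌋ = 6 → G; lat ⌊170.4407/10⌋ = 17 → R.
Square: lon ⌊12.2218/2⌋ = 6; lat ⌊0.4407/1⌋ = 0.
Subsquare: lon ⌊0.2218/0.0833333⌋ = 2 → c; lat ⌊0.4407/0.0416667⌋ = 10 → k.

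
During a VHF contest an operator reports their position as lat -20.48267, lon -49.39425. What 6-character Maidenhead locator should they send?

GG59hm

Shift to the Maidenhead origin (180°W, 90°S): lon 130.6058, lat 69.5173.
Field: lon ⌊130.6058/20⌋ = 6 → G; lat ⌊69.5173/10⌋ = 6 → G.
Square: lon ⌊10.6058/2⌋ = 5; lat ⌊9.5173/1⌋ = 9.
Subsquare: lon ⌊0.6058/0.0833333⌋ = 7 → h; lat ⌊0.5173/0.0416667⌋ = 12 → m.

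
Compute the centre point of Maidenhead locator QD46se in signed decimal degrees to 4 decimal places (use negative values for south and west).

Field Q=16, D=3: +16·20° lon, +3·10° lat → SW at lon 140°, lat -60°.
Square 4, 6: +4·2° lon, +6·1° lat → SW at lon 148°, lat -54°.
Subsquare s=18, e=4: +18·0.0833333° lon, +4·0.0416667° lat → SW at lon 149.5°, lat -53.8333°.
Cell spans 0.0833333° lon × 0.0416667° lat. Centre is SW corner plus half of each.
latitude -53.8125, longitude 149.5417.

-53.8125, 149.5417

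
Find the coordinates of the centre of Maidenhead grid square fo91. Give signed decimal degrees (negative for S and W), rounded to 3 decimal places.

51.500, -61.000

Field F=5, O=14: +5·20° lon, +14·10° lat → SW at lon -80°, lat 50°.
Square 9, 1: +9·2° lon, +1·1° lat → SW at lon -62°, lat 51°.
Cell spans 2° lon × 1° lat. Centre is SW corner plus half of each.
latitude 51.500, longitude -61.000.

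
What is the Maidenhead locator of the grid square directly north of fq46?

Latitude square 6; +1 → 7.
The longitude characters are unchanged.

FQ47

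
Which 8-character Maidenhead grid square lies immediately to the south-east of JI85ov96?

Longitude extended square 9; +1 → 10, wraps to 0, carry into subsquare.
Longitude subsquare o = 14; +1 → 15 = p.
Latitude extended square 6; −1 → 5.

JI85pv05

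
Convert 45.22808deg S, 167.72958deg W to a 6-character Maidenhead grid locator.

AE64ds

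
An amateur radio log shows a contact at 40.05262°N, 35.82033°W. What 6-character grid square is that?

Shift to the Maidenhead origin (180°W, 90°S): lon 144.1797, lat 130.0526.
Field: 144.1797/20 → 7 → H, 130.0526/10 → 13 → N; chars HN.
Square: 4.1797/2 → 2, 0.0526/1 → 0; chars 20.
Subsquare: 0.1797/0.0833333 → 2 → c, 0.0526/0.0416667 → 1 → b; chars cb.

HN20cb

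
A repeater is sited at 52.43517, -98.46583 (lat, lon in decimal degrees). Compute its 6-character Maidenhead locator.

Offset from 180°W / 90°S: lon 81.5342°, lat 142.4352°.
Field: lon ⌊81.5342/20⌋ = 4 → E; lat ⌊142.4352/10⌋ = 14 → O.
Square: lon ⌊1.5342/2⌋ = 0; lat ⌊2.4352/1⌋ = 2.
Subsquare: lon ⌊1.5342/0.0833333⌋ = 18 → s; lat ⌊0.4352/0.0416667⌋ = 10 → k.

EO02sk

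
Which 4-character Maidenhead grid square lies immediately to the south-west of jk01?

Longitude square 0; −1 → -1, wraps to 9, carry into field.
Longitude field J = 9; −1 → 8 = I.
Latitude square 1; −1 → 0.

IK90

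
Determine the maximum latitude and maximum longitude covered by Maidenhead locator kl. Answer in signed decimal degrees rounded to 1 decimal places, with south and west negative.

Field K=10, L=11: +10·20° lon, +11·10° lat → SW at lon 20°, lat 20°.
Cell spans 20° lon × 10° lat. NE corner is SW corner plus one full cell.
latitude 30.0, longitude 40.0.

30.0, 40.0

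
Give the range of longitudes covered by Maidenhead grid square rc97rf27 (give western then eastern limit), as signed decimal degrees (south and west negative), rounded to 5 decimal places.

179.43333, 179.44167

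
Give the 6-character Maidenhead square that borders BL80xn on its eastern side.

Longitude subsquare x = 23; +1 → 24, wraps to 0 = a, carry into square.
Longitude square 8; +1 → 9.
The latitude characters are unchanged.

BL90an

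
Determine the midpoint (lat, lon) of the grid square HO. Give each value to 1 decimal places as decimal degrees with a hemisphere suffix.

55.0° N, 30.0° W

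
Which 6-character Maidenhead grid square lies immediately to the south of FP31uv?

FP31uu

Latitude subsquare v = 21; −1 → 20 = u.
The longitude characters are unchanged.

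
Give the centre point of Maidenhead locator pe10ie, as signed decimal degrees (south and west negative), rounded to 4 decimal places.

-49.8125, 122.7083

Field P=15, E=4: +15·20° lon, +4·10° lat → SW at lon 120°, lat -50°.
Square 1, 0: +1·2° lon, +0·1° lat → SW at lon 122°, lat -50°.
Subsquare i=8, e=4: +8·0.0833333° lon, +4·0.0416667° lat → SW at lon 122.667°, lat -49.8333°.
Cell spans 0.0833333° lon × 0.0416667° lat. Centre is SW corner plus half of each.
latitude -49.8125, longitude 122.7083.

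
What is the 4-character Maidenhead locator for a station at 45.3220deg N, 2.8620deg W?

IN85

Offset from 180°W / 90°S: lon 177.14°, lat 135.32°.
Field: lon ⌊177.14/20⌋ = 8 → I; lat ⌊135.32/10⌋ = 13 → N.
Square: lon ⌊17.14/2⌋ = 8; lat ⌊5.32/1⌋ = 5.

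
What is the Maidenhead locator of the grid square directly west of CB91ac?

CB81xc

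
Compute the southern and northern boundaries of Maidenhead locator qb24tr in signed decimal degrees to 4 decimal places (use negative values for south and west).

-75.2917, -75.2500

Field Q=16, B=1: +16·20° lon, +1·10° lat → SW at lon 140°, lat -80°.
Square 2, 4: +2·2° lon, +4·1° lat → SW at lon 144°, lat -76°.
Subsquare t=19, r=17: +19·0.0833333° lon, +17·0.0416667° lat → SW at lon 145.583°, lat -75.2917°.
Cell spans 0.0833333° lon × 0.0416667° lat.
south -75.2917, north -75.2500.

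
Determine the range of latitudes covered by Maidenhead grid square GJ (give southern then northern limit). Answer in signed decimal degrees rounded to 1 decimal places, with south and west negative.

0.0, 10.0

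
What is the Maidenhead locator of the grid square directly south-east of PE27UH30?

PE27ug49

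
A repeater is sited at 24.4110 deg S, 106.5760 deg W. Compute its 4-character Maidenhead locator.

Add 180° to longitude and 90° to latitude: 73.42, 65.59.
Field: lon ⌊73.42/20⌋ = 3 → D; lat ⌊65.59/10⌋ = 6 → G.
Square: lon ⌊13.42/2⌋ = 6; lat ⌊5.59/1⌋ = 5.

DG65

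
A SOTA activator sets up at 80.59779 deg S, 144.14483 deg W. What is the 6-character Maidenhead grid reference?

BA79wj

Add 180° to longitude and 90° to latitude: 35.8552, 9.4022.
Field (20°×10°, letters A–R): 35.8552/20 → 1 → B, 9.4022/10 → 0 → A; chars BA.
Square (2°×1°, digits 0–9): 15.8552/2 → 7, 9.4022/1 → 9; chars 79.
Subsquare (5′×2.5′, letters a–x): 1.8552/0.0833333 → 22 → w, 0.4022/0.0416667 → 9 → j; chars wj.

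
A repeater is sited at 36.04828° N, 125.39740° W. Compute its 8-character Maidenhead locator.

Shift to the Maidenhead origin (180°W, 90°S): lon 54.60260, lat 126.04828.
Field: lon ⌊54.60260/20⌋ = 2 → C; lat ⌊126.04828/10⌋ = 12 → M.
Square: lon ⌊14.60260/2⌋ = 7; lat ⌊6.04828/1⌋ = 6.
Subsquare: lon ⌊0.60260/0.0833333⌋ = 7 → h; lat ⌊0.04828/0.0416667⌋ = 1 → b.
Extended square: lon ⌊0.01927/0.00833333⌋ = 2; lat ⌊0.00661/0.00416667⌋ = 1.

CM76hb21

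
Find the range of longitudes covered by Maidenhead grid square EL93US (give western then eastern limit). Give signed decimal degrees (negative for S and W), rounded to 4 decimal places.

-80.3333, -80.2500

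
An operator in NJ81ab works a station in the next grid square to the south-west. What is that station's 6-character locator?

NJ71xa

Longitude subsquare a = 0; −1 → -1, wraps to 23 = x, carry into square.
Longitude square 8; −1 → 7.
Latitude subsquare b = 1; −1 → 0 = a.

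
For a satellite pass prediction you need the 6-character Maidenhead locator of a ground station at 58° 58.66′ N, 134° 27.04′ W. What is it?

Add 180° to longitude and 90° to latitude: 45.5493, 148.9777.
Field: 45.5493/20 → 2 → C, 148.9777/10 → 14 → O; chars CO.
Square: 5.5493/2 → 2, 8.9777/1 → 8; chars 28.
Subsquare: 1.5493/0.0833333 → 18 → s, 0.9777/0.0416667 → 23 → x; chars sx.

CO28sx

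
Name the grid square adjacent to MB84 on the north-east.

Longitude square 8; +1 → 9.
Latitude square 4; +1 → 5.

MB95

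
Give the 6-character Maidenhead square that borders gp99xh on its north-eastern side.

HP09ai

Longitude subsquare x = 23; +1 → 24, wraps to 0 = a, carry into square.
Longitude square 9; +1 → 10, wraps to 0, carry into field.
Longitude field G = 6; +1 → 7 = H.
Latitude subsquare h = 7; +1 → 8 = i.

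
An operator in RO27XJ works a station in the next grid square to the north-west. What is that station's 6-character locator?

Longitude subsquare x = 23; −1 → 22 = w.
Latitude subsquare j = 9; +1 → 10 = k.

RO27wk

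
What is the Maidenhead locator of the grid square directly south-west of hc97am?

Longitude subsquare a = 0; −1 → -1, wraps to 23 = x, carry into square.
Longitude square 9; −1 → 8.
Latitude subsquare m = 12; −1 → 11 = l.

HC87xl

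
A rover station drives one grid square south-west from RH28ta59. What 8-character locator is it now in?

RH28ta48

Longitude extended square 5; −1 → 4.
Latitude extended square 9; −1 → 8.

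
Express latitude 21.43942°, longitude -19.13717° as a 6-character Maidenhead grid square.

IL01kk

Shift to the Maidenhead origin (180°W, 90°S): lon 160.8628, lat 111.4394.
Field (20°×10°, letters A–R): 160.8628/20 → 8 → I, 111.4394/10 → 11 → L; chars IL.
Square (2°×1°, digits 0–9): 0.8628/2 → 0, 1.4394/1 → 1; chars 01.
Subsquare (5′×2.5′, letters a–x): 0.8628/0.0833333 → 10 → k, 0.4394/0.0416667 → 10 → k; chars kk.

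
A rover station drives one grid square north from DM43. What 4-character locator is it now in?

DM44

Latitude square 3; +1 → 4.
The longitude characters are unchanged.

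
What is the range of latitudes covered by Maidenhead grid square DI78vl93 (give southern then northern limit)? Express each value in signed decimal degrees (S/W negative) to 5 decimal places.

Field D=3, I=8: +3·20° lon, +8·10° lat → SW at lon -120°, lat -10°.
Square 7, 8: +7·2° lon, +8·1° lat → SW at lon -106°, lat -2°.
Subsquare v=21, l=11: +21·0.0833333° lon, +11·0.0416667° lat → SW at lon -104.25°, lat -1.54167°.
Extended square 9, 3: +9·0.00833333° lon, +3·0.00416667° lat → SW at lon -104.175°, lat -1.52917°.
Cell spans 0.00833333° lon × 0.00416667° lat.
south -1.52917, north -1.52500.

-1.52917, -1.52500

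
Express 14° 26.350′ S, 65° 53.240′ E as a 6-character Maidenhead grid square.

Shift to the Maidenhead origin (180°W, 90°S): lon 245.8873, lat 75.5608.
Field: lon ⌊245.8873/20⌋ = 12 → M; lat ⌊75.5608/10⌋ = 7 → H.
Square: lon ⌊5.8873/2⌋ = 2; lat ⌊5.5608/1⌋ = 5.
Subsquare: lon ⌊1.8873/0.0833333⌋ = 22 → w; lat ⌊0.5608/0.0416667⌋ = 13 → n.

MH25wn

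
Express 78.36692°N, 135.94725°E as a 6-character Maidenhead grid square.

Shift to the Maidenhead origin (180°W, 90°S): lon 315.9472, lat 168.3669.
Field: lon ⌊315.9472/20⌋ = 15 → P; lat ⌊168.3669/10⌋ = 16 → Q.
Square: lon ⌊15.9472/2⌋ = 7; lat ⌊8.3669/1⌋ = 8.
Subsquare: lon ⌊1.9472/0.0833333⌋ = 23 → x; lat ⌊0.3669/0.0416667⌋ = 8 → i.

PQ78xi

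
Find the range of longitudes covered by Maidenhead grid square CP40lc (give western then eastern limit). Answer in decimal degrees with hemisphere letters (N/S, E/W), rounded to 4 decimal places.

131.0833° W, 131.0000° W

Field C=2, P=15: +2·20° lon, +15·10° lat → SW at lon -140°, lat 60°.
Square 4, 0: +4·2° lon, +0·1° lat → SW at lon -132°, lat 60°.
Subsquare l=11, c=2: +11·0.0833333° lon, +2·0.0416667° lat → SW at lon -131.083°, lat 60.0833°.
Cell spans 0.0833333° lon × 0.0416667° lat.
west 131.0833° W, east 131.0000° W.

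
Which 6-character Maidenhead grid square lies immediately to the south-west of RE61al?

Longitude subsquare a = 0; −1 → -1, wraps to 23 = x, carry into square.
Longitude square 6; −1 → 5.
Latitude subsquare l = 11; −1 → 10 = k.

RE51xk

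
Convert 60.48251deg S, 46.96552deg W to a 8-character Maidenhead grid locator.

Shift to the Maidenhead origin (180°W, 90°S): lon 133.03448, lat 29.51749.
Field: 133.03448/20 → 6 → G, 29.51749/10 → 2 → C; chars GC.
Square: 13.03448/2 → 6, 9.51749/1 → 9; chars 69.
Subsquare: 1.03448/0.0833333 → 12 → m, 0.51749/0.0416667 → 12 → m; chars mm.
Extended square: 0.03448/0.00833333 → 4, 0.01749/0.00416667 → 4; chars 44.

GC69mm44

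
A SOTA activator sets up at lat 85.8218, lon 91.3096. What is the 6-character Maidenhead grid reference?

NR55pt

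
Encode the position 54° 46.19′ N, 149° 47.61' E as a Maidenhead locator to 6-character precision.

Offset from 180°W / 90°S: lon 329.7935°, lat 144.7698°.
Field (20°×10°, letters A–R): lon ⌊329.7935/20⌋ = 16 → Q; lat ⌊144.7698/10⌋ = 14 → O.
Square (2°×1°, digits 0–9): lon ⌊9.7935/2⌋ = 4; lat ⌊4.7698/1⌋ = 4.
Subsquare (5′×2.5′, letters a–x): lon ⌊1.7935/0.0833333⌋ = 21 → v; lat ⌊0.7698/0.0416667⌋ = 18 → s.

QO44vs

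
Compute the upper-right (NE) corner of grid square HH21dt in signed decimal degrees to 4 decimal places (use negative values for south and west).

Field H=7, H=7: +7·20° lon, +7·10° lat → SW at lon -40°, lat -20°.
Square 2, 1: +2·2° lon, +1·1° lat → SW at lon -36°, lat -19°.
Subsquare d=3, t=19: +3·0.0833333° lon, +19·0.0416667° lat → SW at lon -35.75°, lat -18.2083°.
Cell spans 0.0833333° lon × 0.0416667° lat. NE corner is SW corner plus one full cell.
latitude -18.1667, longitude -35.6667.

-18.1667, -35.6667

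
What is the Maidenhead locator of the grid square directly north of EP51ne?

EP51nf

Latitude subsquare e = 4; +1 → 5 = f.
The longitude characters are unchanged.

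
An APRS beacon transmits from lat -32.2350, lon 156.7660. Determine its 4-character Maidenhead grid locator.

Add 180° to longitude and 90° to latitude: 336.77, 57.77.
Field: 336.77/20 → 16 → Q, 57.77/10 → 5 → F; chars QF.
Square: 16.77/2 → 8, 7.77/1 → 7; chars 87.

QF87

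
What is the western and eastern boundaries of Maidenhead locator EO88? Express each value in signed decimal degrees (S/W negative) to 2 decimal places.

Field E=4, O=14: +4·20° lon, +14·10° lat → SW at lon -100°, lat 50°.
Square 8, 8: +8·2° lon, +8·1° lat → SW at lon -84°, lat 58°.
Cell spans 2° lon × 1° lat.
west -84.00, east -82.00.

-84.00, -82.00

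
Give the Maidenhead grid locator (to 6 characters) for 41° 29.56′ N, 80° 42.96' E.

Shift to the Maidenhead origin (180°W, 90°S): lon 260.7160, lat 131.4927.
Field: 260.7160/20 → 13 → N, 131.4927/10 → 13 → N; chars NN.
Square: 0.7160/2 → 0, 1.4927/1 → 1; chars 01.
Subsquare: 0.7160/0.0833333 → 8 → i, 0.4927/0.0416667 → 11 → l; chars il.

NN01il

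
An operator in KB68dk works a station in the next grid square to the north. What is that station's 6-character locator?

KB68dl

Latitude subsquare k = 10; +1 → 11 = l.
The longitude characters are unchanged.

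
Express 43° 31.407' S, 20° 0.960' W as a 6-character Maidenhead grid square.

Add 180° to longitude and 90° to latitude: 159.9840, 46.4766.
Field: lon ⌊159.9840/20⌋ = 7 → H; lat ⌊46.4766/10⌋ = 4 → E.
Square: lon ⌊19.9840/2⌋ = 9; lat ⌊6.4766/1⌋ = 6.
Subsquare: lon ⌊1.9840/0.0833333⌋ = 23 → x; lat ⌊0.4766/0.0416667⌋ = 11 → l.

HE96xl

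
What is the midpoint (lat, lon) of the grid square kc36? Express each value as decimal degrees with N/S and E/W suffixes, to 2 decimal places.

63.50° S, 27.00° E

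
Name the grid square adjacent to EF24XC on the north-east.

EF34ad

Longitude subsquare x = 23; +1 → 24, wraps to 0 = a, carry into square.
Longitude square 2; +1 → 3.
Latitude subsquare c = 2; +1 → 3 = d.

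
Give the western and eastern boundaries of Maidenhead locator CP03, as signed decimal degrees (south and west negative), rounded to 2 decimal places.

Field C=2, P=15: +2·20° lon, +15·10° lat → SW at lon -140°, lat 60°.
Square 0, 3: +0·2° lon, +3·1° lat → SW at lon -140°, lat 63°.
Cell spans 2° lon × 1° lat.
west -140.00, east -138.00.

-140.00, -138.00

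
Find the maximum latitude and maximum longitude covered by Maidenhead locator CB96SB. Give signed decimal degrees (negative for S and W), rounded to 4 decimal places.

-73.9167, -120.4167

Field C=2, B=1: +2·20° lon, +1·10° lat → SW at lon -140°, lat -80°.
Square 9, 6: +9·2° lon, +6·1° lat → SW at lon -122°, lat -74°.
Subsquare s=18, b=1: +18·0.0833333° lon, +1·0.0416667° lat → SW at lon -120.5°, lat -73.9583°.
Cell spans 0.0833333° lon × 0.0416667° lat. NE corner is SW corner plus one full cell.
latitude -73.9167, longitude -120.4167.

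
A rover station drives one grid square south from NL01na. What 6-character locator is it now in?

NL00nx

Latitude subsquare a = 0; −1 → -1, wraps to 23 = x, carry into square.
Latitude square 1; −1 → 0.
The longitude characters are unchanged.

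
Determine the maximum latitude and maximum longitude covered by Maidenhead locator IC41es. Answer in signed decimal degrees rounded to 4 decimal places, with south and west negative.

Field I=8, C=2: +8·20° lon, +2·10° lat → SW at lon -20°, lat -70°.
Square 4, 1: +4·2° lon, +1·1° lat → SW at lon -12°, lat -69°.
Subsquare e=4, s=18: +4·0.0833333° lon, +18·0.0416667° lat → SW at lon -11.6667°, lat -68.25°.
Cell spans 0.0833333° lon × 0.0416667° lat. NE corner is SW corner plus one full cell.
latitude -68.2083, longitude -11.5833.

-68.2083, -11.5833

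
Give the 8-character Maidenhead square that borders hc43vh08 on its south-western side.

HC43uh97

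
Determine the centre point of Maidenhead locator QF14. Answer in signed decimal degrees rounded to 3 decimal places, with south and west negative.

Field Q=16, F=5: +16·20° lon, +5·10° lat → SW at lon 140°, lat -40°.
Square 1, 4: +1·2° lon, +4·1° lat → SW at lon 142°, lat -36°.
Cell spans 2° lon × 1° lat. Centre is SW corner plus half of each.
latitude -35.500, longitude 143.000.

-35.500, 143.000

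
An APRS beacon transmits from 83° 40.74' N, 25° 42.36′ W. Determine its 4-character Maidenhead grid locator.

HR73

Add 180° to longitude and 90° to latitude: 154.29, 173.68.
Field: 154.29/20 → 7 → H, 173.68/10 → 17 → R; chars HR.
Square: 14.29/2 → 7, 3.68/1 → 3; chars 73.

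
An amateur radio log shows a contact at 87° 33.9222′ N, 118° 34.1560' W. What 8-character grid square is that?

DR07rn15

Shift to the Maidenhead origin (180°W, 90°S): lon 61.43073, lat 177.56537.
Field: 61.43073/20 → 3 → D, 177.56537/10 → 17 → R; chars DR.
Square: 1.43073/2 → 0, 7.56537/1 → 7; chars 07.
Subsquare: 1.43073/0.0833333 → 17 → r, 0.56537/0.0416667 → 13 → n; chars rn.
Extended square: 0.01407/0.00833333 → 1, 0.02370/0.00416667 → 5; chars 15.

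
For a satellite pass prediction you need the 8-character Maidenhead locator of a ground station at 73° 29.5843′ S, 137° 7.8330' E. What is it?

Add 180° to longitude and 90° to latitude: 317.13055, 16.50693.
Field: 317.13055/20 → 15 → P, 16.50693/10 → 1 → B; chars PB.
Square: 17.13055/2 → 8, 6.50693/1 → 6; chars 86.
Subsquare: 1.13055/0.0833333 → 13 → n, 0.50693/0.0416667 → 12 → m; chars nm.
Extended square: 0.04722/0.00833333 → 5, 0.00693/0.00416667 → 1; chars 51.

PB86nm51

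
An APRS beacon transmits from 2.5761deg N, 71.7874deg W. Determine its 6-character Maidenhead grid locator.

Add 180° to longitude and 90° to latitude: 108.2126, 92.5761.
Field: 108.2126/20 → 5 → F, 92.5761/10 → 9 → J; chars FJ.
Square: 8.2126/2 → 4, 2.5761/1 → 2; chars 42.
Subsquare: 0.2126/0.0833333 → 2 → c, 0.5761/0.0416667 → 13 → n; chars cn.

FJ42cn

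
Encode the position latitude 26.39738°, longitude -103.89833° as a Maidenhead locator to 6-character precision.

DL86bj

Shift to the Maidenhead origin (180°W, 90°S): lon 76.1017, lat 116.3974.
Field: 76.1017/20 → 3 → D, 116.3974/10 → 11 → L; chars DL.
Square: 16.1017/2 → 8, 6.3974/1 → 6; chars 86.
Subsquare: 0.1017/0.0833333 → 1 → b, 0.3974/0.0416667 → 9 → j; chars bj.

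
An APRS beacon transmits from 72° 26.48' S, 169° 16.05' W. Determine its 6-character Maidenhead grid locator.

Add 180° to longitude and 90° to latitude: 10.7325, 17.5587.
Field (20°×10°, letters A–R): 10.7325/20 → 0 → A, 17.5587/10 → 1 → B; chars AB.
Square (2°×1°, digits 0–9): 10.7325/2 → 5, 7.5587/1 → 7; chars 57.
Subsquare (5′×2.5′, letters a–x): 0.7325/0.0833333 → 8 → i, 0.5587/0.0416667 → 13 → n; chars in.

AB57in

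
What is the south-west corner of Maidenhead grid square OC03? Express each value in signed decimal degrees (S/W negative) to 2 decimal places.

-67.00, 100.00

Field O=14, C=2: +14·20° lon, +2·10° lat → SW at lon 100°, lat -70°.
Square 0, 3: +0·2° lon, +3·1° lat → SW at lon 100°, lat -67°.
latitude -67.00, longitude 100.00.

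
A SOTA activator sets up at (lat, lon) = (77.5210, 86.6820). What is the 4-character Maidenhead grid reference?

Add 180° to longitude and 90° to latitude: 266.68, 167.52.
Field: lon ⌊266.68/20⌋ = 13 → N; lat ⌊167.52/10⌋ = 16 → Q.
Square: lon ⌊6.68/2⌋ = 3; lat ⌊7.52/1⌋ = 7.

NQ37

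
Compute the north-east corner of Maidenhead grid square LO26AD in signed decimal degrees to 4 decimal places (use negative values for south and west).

56.1667, 44.0833

Field L=11, O=14: +11·20° lon, +14·10° lat → SW at lon 40°, lat 50°.
Square 2, 6: +2·2° lon, +6·1° lat → SW at lon 44°, lat 56°.
Subsquare a=0, d=3: +0·0.0833333° lon, +3·0.0416667° lat → SW at lon 44°, lat 56.125°.
Cell spans 0.0833333° lon × 0.0416667° lat. NE corner is SW corner plus one full cell.
latitude 56.1667, longitude 44.0833.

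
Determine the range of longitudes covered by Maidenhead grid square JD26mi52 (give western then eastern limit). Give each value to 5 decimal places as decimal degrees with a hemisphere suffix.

5.04167° E, 5.05000° E

Field J=9, D=3: +9·20° lon, +3·10° lat → SW at lon 0°, lat -60°.
Square 2, 6: +2·2° lon, +6·1° lat → SW at lon 4°, lat -54°.
Subsquare m=12, i=8: +12·0.0833333° lon, +8·0.0416667° lat → SW at lon 5°, lat -53.6667°.
Extended square 5, 2: +5·0.00833333° lon, +2·0.00416667° lat → SW at lon 5.04167°, lat -53.6583°.
Cell spans 0.00833333° lon × 0.00416667° lat.
west 5.04167° E, east 5.05000° E.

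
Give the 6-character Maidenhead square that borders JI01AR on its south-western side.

II91xq

Longitude subsquare a = 0; −1 → -1, wraps to 23 = x, carry into square.
Longitude square 0; −1 → -1, wraps to 9, carry into field.
Longitude field J = 9; −1 → 8 = I.
Latitude subsquare r = 17; −1 → 16 = q.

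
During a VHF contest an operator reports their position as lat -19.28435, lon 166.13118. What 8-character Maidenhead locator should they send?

Shift to the Maidenhead origin (180°W, 90°S): lon 346.13118, lat 70.71565.
Field: lon ⌊346.13118/20⌋ = 17 → R; lat ⌊70.71565/10⌋ = 7 → H.
Square: lon ⌊6.13118/2⌋ = 3; lat ⌊0.71565/1⌋ = 0.
Subsquare: lon ⌊0.13118/0.0833333⌋ = 1 → b; lat ⌊0.71565/0.0416667⌋ = 17 → r.
Extended square: lon ⌊0.04785/0.00833333⌋ = 5; lat ⌊0.00732/0.00416667⌋ = 1.

RH30br51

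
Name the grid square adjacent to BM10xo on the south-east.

BM20an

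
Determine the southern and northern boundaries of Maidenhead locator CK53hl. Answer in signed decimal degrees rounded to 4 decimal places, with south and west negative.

13.4583, 13.5000

Field C=2, K=10: +2·20° lon, +10·10° lat → SW at lon -140°, lat 10°.
Square 5, 3: +5·2° lon, +3·1° lat → SW at lon -130°, lat 13°.
Subsquare h=7, l=11: +7·0.0833333° lon, +11·0.0416667° lat → SW at lon -129.417°, lat 13.4583°.
Cell spans 0.0833333° lon × 0.0416667° lat.
south 13.4583, north 13.5000.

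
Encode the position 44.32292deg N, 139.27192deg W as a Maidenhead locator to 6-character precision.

CN04ih

Offset from 180°W / 90°S: lon 40.7281°, lat 134.3229°.
Field: lon ⌊40.7281/20⌋ = 2 → C; lat ⌊134.3229/10⌋ = 13 → N.
Square: lon ⌊0.7281/2⌋ = 0; lat ⌊4.3229/1⌋ = 4.
Subsquare: lon ⌊0.7281/0.0833333⌋ = 8 → i; lat ⌊0.3229/0.0416667⌋ = 7 → h.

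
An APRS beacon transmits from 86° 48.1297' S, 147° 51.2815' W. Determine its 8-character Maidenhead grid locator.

BA63be77

Add 180° to longitude and 90° to latitude: 32.14531, 3.19784.
Field: 32.14531/20 → 1 → B, 3.19784/10 → 0 → A; chars BA.
Square: 12.14531/2 → 6, 3.19784/1 → 3; chars 63.
Subsquare: 0.14531/0.0833333 → 1 → b, 0.19784/0.0416667 → 4 → e; chars be.
Extended square: 0.06197/0.00833333 → 7, 0.03117/0.00416667 → 7; chars 77.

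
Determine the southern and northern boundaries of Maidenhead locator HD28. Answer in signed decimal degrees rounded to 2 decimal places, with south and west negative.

Field H=7, D=3: +7·20° lon, +3·10° lat → SW at lon -40°, lat -60°.
Square 2, 8: +2·2° lon, +8·1° lat → SW at lon -36°, lat -52°.
Cell spans 2° lon × 1° lat.
south -52.00, north -51.00.

-52.00, -51.00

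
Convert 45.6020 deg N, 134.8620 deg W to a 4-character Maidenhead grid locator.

CN25

Shift to the Maidenhead origin (180°W, 90°S): lon 45.14, lat 135.60.
Field: lon ⌊45.14/20⌋ = 2 → C; lat ⌊135.60/10⌋ = 13 → N.
Square: lon ⌊5.14/2⌋ = 2; lat ⌊5.60/1⌋ = 5.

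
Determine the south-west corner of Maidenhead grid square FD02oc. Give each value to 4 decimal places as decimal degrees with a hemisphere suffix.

57.9167° S, 78.8333° W

Field F=5, D=3: +5·20° lon, +3·10° lat → SW at lon -80°, lat -60°.
Square 0, 2: +0·2° lon, +2·1° lat → SW at lon -80°, lat -58°.
Subsquare o=14, c=2: +14·0.0833333° lon, +2·0.0416667° lat → SW at lon -78.8333°, lat -57.9167°.
latitude 57.9167° S, longitude 78.8333° W.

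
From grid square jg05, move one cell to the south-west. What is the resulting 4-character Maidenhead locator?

IG94

Longitude square 0; −1 → -1, wraps to 9, carry into field.
Longitude field J = 9; −1 → 8 = I.
Latitude square 5; −1 → 4.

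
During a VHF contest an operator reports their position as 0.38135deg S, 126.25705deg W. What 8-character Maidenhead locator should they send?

CI69uo98

Add 180° to longitude and 90° to latitude: 53.74295, 89.61865.
Field (20°×10°, letters A–R): lon ⌊53.74295/20⌋ = 2 → C; lat ⌊89.61865/10⌋ = 8 → I.
Square (2°×1°, digits 0–9): lon ⌊13.74295/2⌋ = 6; lat ⌊9.61865/1⌋ = 9.
Subsquare (5′×2.5′, letters a–x): lon ⌊1.74295/0.0833333⌋ = 20 → u; lat ⌊0.61865/0.0416667⌋ = 14 → o.
Extended square (30″×15″, digits 0–9): lon ⌊0.07628/0.00833333⌋ = 9; lat ⌊0.03532/0.00416667⌋ = 8.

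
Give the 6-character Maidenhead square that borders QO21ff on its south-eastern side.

Longitude subsquare f = 5; +1 → 6 = g.
Latitude subsquare f = 5; −1 → 4 = e.

QO21ge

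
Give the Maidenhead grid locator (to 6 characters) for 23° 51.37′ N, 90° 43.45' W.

EL43pu

Shift to the Maidenhead origin (180°W, 90°S): lon 89.2758, lat 113.8562.
Field: lon ⌊89.2758/20⌋ = 4 → E; lat ⌊113.8562/10⌋ = 11 → L.
Square: lon ⌊9.2758/2⌋ = 4; lat ⌊3.8562/1⌋ = 3.
Subsquare: lon ⌊1.2758/0.0833333⌋ = 15 → p; lat ⌊0.8562/0.0416667⌋ = 20 → u.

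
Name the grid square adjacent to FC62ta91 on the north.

FC62ta92

Latitude extended square 1; +1 → 2.
The longitude characters are unchanged.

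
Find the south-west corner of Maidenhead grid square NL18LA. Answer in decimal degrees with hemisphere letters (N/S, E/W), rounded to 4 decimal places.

Field N=13, L=11: +13·20° lon, +11·10° lat → SW at lon 80°, lat 20°.
Square 1, 8: +1·2° lon, +8·1° lat → SW at lon 82°, lat 28°.
Subsquare l=11, a=0: +11·0.0833333° lon, +0·0.0416667° lat → SW at lon 82.9167°, lat 28°.
latitude 28.0000° N, longitude 82.9167° E.

28.0000° N, 82.9167° E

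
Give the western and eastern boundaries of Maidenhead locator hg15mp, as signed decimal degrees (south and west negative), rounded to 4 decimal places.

-37.0000, -36.9167

Field H=7, G=6: +7·20° lon, +6·10° lat → SW at lon -40°, lat -30°.
Square 1, 5: +1·2° lon, +5·1° lat → SW at lon -38°, lat -25°.
Subsquare m=12, p=15: +12·0.0833333° lon, +15·0.0416667° lat → SW at lon -37°, lat -24.375°.
Cell spans 0.0833333° lon × 0.0416667° lat.
west -37.0000, east -36.9167.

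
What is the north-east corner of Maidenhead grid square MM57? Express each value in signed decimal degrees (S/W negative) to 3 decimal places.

38.000, 72.000

Field M=12, M=12: +12·20° lon, +12·10° lat → SW at lon 60°, lat 30°.
Square 5, 7: +5·2° lon, +7·1° lat → SW at lon 70°, lat 37°.
Cell spans 2° lon × 1° lat. NE corner is SW corner plus one full cell.
latitude 38.000, longitude 72.000.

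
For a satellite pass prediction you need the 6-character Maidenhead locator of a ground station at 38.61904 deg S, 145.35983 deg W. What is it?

Shift to the Maidenhead origin (180°W, 90°S): lon 34.6402, lat 51.3810.
Field: lon ⌊34.6402/20⌋ = 1 → B; lat ⌊51.3810/10⌋ = 5 → F.
Square: lon ⌊14.6402/2⌋ = 7; lat ⌊1.3810/1⌋ = 1.
Subsquare: lon ⌊0.6402/0.0833333⌋ = 7 → h; lat ⌊0.3810/0.0416667⌋ = 9 → j.

BF71hj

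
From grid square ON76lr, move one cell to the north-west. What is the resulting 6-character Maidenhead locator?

ON76ks

Longitude subsquare l = 11; −1 → 10 = k.
Latitude subsquare r = 17; +1 → 18 = s.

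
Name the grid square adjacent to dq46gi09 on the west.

DQ46fi99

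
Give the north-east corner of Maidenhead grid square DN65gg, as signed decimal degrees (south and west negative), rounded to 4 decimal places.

45.2917, -107.4167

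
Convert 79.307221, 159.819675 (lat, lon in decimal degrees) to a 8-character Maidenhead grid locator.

QQ99vh83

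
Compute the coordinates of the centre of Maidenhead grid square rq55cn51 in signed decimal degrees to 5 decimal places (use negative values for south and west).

Field R=17, Q=16: +17·20° lon, +16·10° lat → SW at lon 160°, lat 70°.
Square 5, 5: +5·2° lon, +5·1° lat → SW at lon 170°, lat 75°.
Subsquare c=2, n=13: +2·0.0833333° lon, +13·0.0416667° lat → SW at lon 170.167°, lat 75.5417°.
Extended square 5, 1: +5·0.00833333° lon, +1·0.00416667° lat → SW at lon 170.208°, lat 75.5458°.
Cell spans 0.00833333° lon × 0.00416667° lat. Centre is SW corner plus half of each.
latitude 75.54792, longitude 170.21250.

75.54792, 170.21250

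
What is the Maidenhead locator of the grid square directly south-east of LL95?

Longitude square 9; +1 → 10, wraps to 0, carry into field.
Longitude field L = 11; +1 → 12 = M.
Latitude square 5; −1 → 4.

ML04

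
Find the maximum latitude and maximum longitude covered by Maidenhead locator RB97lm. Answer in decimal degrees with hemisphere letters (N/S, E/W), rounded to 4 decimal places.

Field R=17, B=1: +17·20° lon, +1·10° lat → SW at lon 160°, lat -80°.
Square 9, 7: +9·2° lon, +7·1° lat → SW at lon 178°, lat -73°.
Subsquare l=11, m=12: +11·0.0833333° lon, +12·0.0416667° lat → SW at lon 178.917°, lat -72.5°.
Cell spans 0.0833333° lon × 0.0416667° lat. NE corner is SW corner plus one full cell.
latitude 72.4583° S, longitude 179.0000° E.

72.4583° S, 179.0000° E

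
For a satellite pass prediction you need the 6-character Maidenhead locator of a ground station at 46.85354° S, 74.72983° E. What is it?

Offset from 180°W / 90°S: lon 254.7298°, lat 43.1465°.
Field: 254.7298/20 → 12 → M, 43.1465/10 → 4 → E; chars ME.
Square: 14.7298/2 → 7, 3.1465/1 → 3; chars 73.
Subsquare: 0.7298/0.0833333 → 8 → i, 0.1465/0.0416667 → 3 → d; chars id.

ME73id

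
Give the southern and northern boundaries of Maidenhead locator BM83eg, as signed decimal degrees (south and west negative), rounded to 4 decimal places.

33.2500, 33.2917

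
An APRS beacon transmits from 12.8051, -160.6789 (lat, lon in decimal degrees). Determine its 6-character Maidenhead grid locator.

AK92pt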